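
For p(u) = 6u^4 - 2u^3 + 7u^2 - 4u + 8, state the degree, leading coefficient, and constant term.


Highest power of u is 4, with coefficient 6. Constant term is 8.
Degree = 4, leading coefficient = 6, constant term = 8


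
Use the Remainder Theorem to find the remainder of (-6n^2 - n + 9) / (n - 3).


By the Remainder Theorem, the remainder equals p(3):
  -6*(3)^2 = -54
  -1*(3)^1 = -3
  constant: 9
Sum: -54 - 3 + 9 = -48


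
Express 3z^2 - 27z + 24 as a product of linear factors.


Roots satisfy r1 + r2 = -b/a = 9 and r1*r2 = c/a = 8.
So r1 = 1, r2 = 8.
3z^2 - 27z + 24 = 3(z - r1)(z - r2) = 3(z - 1)(z - 8)


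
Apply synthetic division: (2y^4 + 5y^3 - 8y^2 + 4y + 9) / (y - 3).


Synthetic division with c = 3. Coefficients: 2, 5, -8, 4, 9
Bring down 2.
  2 * 3 = 6; 6 + 5 = 11
  11 * 3 = 33; 33 - 8 = 25
  25 * 3 = 75; 75 + 4 = 79
  79 * 3 = 237; 237 + 9 = 246
Quotient: 2y^3 + 11y^2 + 25y + 79, Remainder: 246


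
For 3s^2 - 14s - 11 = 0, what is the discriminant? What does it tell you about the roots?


D = b^2 - 4ac = (-14)^2 - 4(3)(-11) = 196 + 132 = 328
Since D > 0: two distinct irrational roots


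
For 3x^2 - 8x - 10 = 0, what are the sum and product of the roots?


For ax^2+bx+c=0: sum = -b/a, product = c/a.
a=3, b=-8, c=-10
Sum = -(-8)/3 = 8/3
Product = (-10)/3 = -10/3


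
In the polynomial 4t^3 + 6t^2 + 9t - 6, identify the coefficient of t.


Read off the coefficient of t: 9


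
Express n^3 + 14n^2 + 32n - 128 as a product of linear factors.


Try integer roots (divisors of -128). n=2: p(2)=0.
Divide out (n - 2): quotient is n^2 + 16n + 64.
Factor the quadratic: (n + 8)(n + 8)
Result: (n - 2)(n + 8)(n + 8)


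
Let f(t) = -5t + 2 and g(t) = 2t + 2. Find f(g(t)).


Substitute g(t) into f:
f(g(t)) = -5*(2t + 2) + 2
Expand and combine: -10t - 8


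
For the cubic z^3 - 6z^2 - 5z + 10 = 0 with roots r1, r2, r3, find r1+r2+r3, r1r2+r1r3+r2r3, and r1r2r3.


Monic cubic z^3+bz^2+cz+d=0: sum=-b, pairwise sum=c, product=-d.
b=-6, c=-5, d=10
r1+r2+r3 = 6
r1r2+r1r3+r2r3 = -5
r1r2r3 = -10


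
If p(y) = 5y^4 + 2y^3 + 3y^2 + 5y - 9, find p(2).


Using direct substitution:
  5 * (2)^4 = 80
  2 * (2)^3 = 16
  3 * (2)^2 = 12
  5 * (2)^1 = 10
  constant: -9
Sum = 80 + 16 + 12 + 10 - 9 = 109


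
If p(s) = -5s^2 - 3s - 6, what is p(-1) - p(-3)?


p(-1) = -8
p(-3) = -42
p(-1) - p(-3) = -8 + 42 = 34


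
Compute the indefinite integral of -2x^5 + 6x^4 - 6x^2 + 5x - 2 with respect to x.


Reverse power rule on each term:
  ∫ -2x^5 dx = -(1/3)x^6
  ∫ 6x^4 dx = (6/5)x^5
  ∫ -6x^2 dx = -2x^3
  ∫ 5x dx = (5/2)x^2
  ∫ -2 dx = -2x
F(x) = -(1/3)x^6 + (6/5)x^5 - 2x^3 + (5/2)x^2 - 2x + C


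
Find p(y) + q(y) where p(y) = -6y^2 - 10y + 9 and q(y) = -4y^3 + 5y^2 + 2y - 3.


Align terms by degree and add:
  -6y^2 - 10y + 9
  -4y^3 + 5y^2 + 2y - 3
= -4y^3 - y^2 - 8y + 6


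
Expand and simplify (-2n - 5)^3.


Expand (-2n - 5)^3 by repeated multiplication:
  (-2n - 5)^2 = 4n^2 + 20n + 25
= -8n^3 - 60n^2 - 150n - 125


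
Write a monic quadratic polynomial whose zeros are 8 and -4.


p(t) = (t - 8)(t + 4)
Expand: t^2 - 4t - 32


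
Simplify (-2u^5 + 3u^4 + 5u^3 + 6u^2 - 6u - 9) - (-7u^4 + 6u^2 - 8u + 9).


Distribute the minus sign:
  (-2u^5 + 3u^4 + 5u^3 + 6u^2 - 6u - 9)
- (-7u^4 + 6u^2 - 8u + 9)
Negate second polynomial: 7u^4 - 6u^2 + 8u - 9
Add: -2u^5 + 10u^4 + 5u^3 + 2u - 18


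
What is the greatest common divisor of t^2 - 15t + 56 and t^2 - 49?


Factor each:
  t^2 - 15t + 56 = (t - 7)(t - 8)
  t^2 - 49 = (t - 7)(t + 7)
Common monic factor: t - 7


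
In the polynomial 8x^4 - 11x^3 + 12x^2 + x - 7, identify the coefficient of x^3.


Read off the coefficient of x^3: -11


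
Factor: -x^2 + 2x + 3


Roots satisfy r1 + r2 = -b/a = 2 and r1*r2 = c/a = -3.
So r1 = 3, r2 = -1.
-x^2 + 2x + 3 = -(x - r1)(x - r2) = -(x - 3)(x + 1)


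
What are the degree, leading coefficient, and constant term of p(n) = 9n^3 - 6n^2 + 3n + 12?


Highest power of n is 3, with coefficient 9. Constant term is 12.
Degree = 3, leading coefficient = 9, constant term = 12


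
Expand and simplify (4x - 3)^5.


Expand (4x - 3)^5 by repeated multiplication:
  (4x - 3)^2 = 16x^2 - 24x + 9
  (4x - 3)^3 = 64x^3 - 144x^2 + 108x - 27
  (4x - 3)^4 = 256x^4 - 768x^3 + 864x^2 - 432x + 81
= 1024x^5 - 3840x^4 + 5760x^3 - 4320x^2 + 1620x - 243


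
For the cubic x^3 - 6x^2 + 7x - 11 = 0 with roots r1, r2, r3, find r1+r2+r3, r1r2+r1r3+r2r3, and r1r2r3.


Monic cubic x^3+bx^2+cx+d=0: sum=-b, pairwise sum=c, product=-d.
b=-6, c=7, d=-11
r1+r2+r3 = 6
r1r2+r1r3+r2r3 = 7
r1r2r3 = 11


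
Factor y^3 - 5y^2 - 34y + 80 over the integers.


Try integer roots (divisors of 80). y=8: p(8)=0.
Divide out (y - 8): quotient is y^2 + 3y - 10.
Factor the quadratic: (y - 2)(y + 5)
Result: (y - 8)(y - 2)(y + 5)


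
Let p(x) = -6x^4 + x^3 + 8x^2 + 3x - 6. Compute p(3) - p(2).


p(3) = -384
p(2) = -56
p(3) - p(2) = -384 + 56 = -328


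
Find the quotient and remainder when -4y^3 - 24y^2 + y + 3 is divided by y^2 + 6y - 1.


(-4y^3 - 24y^2 + y + 3) / (y^2 + 6y - 1)
Step 1: -4y * (y^2 + 6y - 1) = -4y^3 - 24y^2 + 4y; subtract.
Step 2: 0 * (y^2 + 6y - 1) = 0; subtract.
Quotient: -4y, Remainder: -3y + 3


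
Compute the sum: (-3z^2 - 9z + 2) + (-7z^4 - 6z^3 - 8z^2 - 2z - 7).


Align terms by degree and add:
  -3z^2 - 9z + 2
  -7z^4 - 6z^3 - 8z^2 - 2z - 7
= -7z^4 - 6z^3 - 11z^2 - 11z - 5


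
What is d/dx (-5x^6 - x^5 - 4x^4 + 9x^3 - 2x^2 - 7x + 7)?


Apply the power rule term by term:
  d/dx(-5x^6) = -30x^5
  d/dx(-x^5) = -5x^4
  d/dx(-4x^4) = -16x^3
  d/dx(9x^3) = 27x^2
  d/dx(-2x^2) = -4x
  d/dx(-7x) = -7
  d/dx(7) = 0
p'(x) = -30x^5 - 5x^4 - 16x^3 + 27x^2 - 4x - 7


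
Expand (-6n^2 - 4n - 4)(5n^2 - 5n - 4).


Distribute each term of the first polynomial:
  (-6n^2)(5n^2 - 5n - 4) = -30n^4 + 30n^3 + 24n^2
  (-4n)(5n^2 - 5n - 4) = -20n^3 + 20n^2 + 16n
  (-4)(5n^2 - 5n - 4) = -20n^2 + 20n + 16
Sum: -30n^4 + 10n^3 + 24n^2 + 36n + 16


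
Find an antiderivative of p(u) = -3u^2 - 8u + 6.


Reverse power rule on each term:
  ∫ -3u^2 du = -u^3
  ∫ -8u du = -4u^2
  ∫ 6 du = 6u
F(u) = -u^3 - 4u^2 + 6u + C


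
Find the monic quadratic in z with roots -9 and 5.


p(z) = (z + 9)(z - 5)
Expand: z^2 + 4z - 45


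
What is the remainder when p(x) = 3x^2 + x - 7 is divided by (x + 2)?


By the Remainder Theorem, the remainder equals p(-2):
  3*(-2)^2 = 12
  1*(-2)^1 = -2
  constant: -7
Sum: 12 - 2 - 7 = 3


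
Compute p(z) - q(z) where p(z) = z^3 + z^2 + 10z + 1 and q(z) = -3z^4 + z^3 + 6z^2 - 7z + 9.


Distribute the minus sign:
  (z^3 + z^2 + 10z + 1)
- (-3z^4 + z^3 + 6z^2 - 7z + 9)
Negate second polynomial: 3z^4 - z^3 - 6z^2 + 7z - 9
Add: 3z^4 - 5z^2 + 17z - 8


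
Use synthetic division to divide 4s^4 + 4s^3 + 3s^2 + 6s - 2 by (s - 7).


Synthetic division with c = 7. Coefficients: 4, 4, 3, 6, -2
Bring down 4.
  4 * 7 = 28; 28 + 4 = 32
  32 * 7 = 224; 224 + 3 = 227
  227 * 7 = 1589; 1589 + 6 = 1595
  1595 * 7 = 11165; 11165 - 2 = 11163
Quotient: 4s^3 + 32s^2 + 227s + 1595, Remainder: 11163


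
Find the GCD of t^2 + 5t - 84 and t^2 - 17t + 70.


Factor each:
  t^2 + 5t - 84 = (t - 7)(t + 12)
  t^2 - 17t + 70 = (t - 7)(t - 10)
Common monic factor: t - 7


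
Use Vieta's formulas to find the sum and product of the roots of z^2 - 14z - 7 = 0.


For az^2+bz+c=0: sum = -b/a, product = c/a.
a=1, b=-14, c=-7
Sum = -(-14)/1 = 14
Product = (-7)/1 = -7


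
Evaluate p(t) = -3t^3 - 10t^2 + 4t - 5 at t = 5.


Using direct substitution:
  -3 * (5)^3 = -375
  -10 * (5)^2 = -250
  4 * (5)^1 = 20
  constant: -5
Sum = -375 - 250 + 20 - 5 = -610


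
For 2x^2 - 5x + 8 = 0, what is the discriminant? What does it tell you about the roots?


D = b^2 - 4ac = (-5)^2 - 4(2)(8) = 25 - 64 = -39
Since D < 0: two complex conjugate roots (no real roots)


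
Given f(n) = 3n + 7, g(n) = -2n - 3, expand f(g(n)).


Substitute g(n) into f:
f(g(n)) = 3*(-2n - 3) + 7
Expand and combine: -6n - 2


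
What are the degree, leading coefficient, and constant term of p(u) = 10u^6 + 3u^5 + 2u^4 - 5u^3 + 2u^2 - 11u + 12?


Highest power of u is 6, with coefficient 10. Constant term is 12.
Degree = 6, leading coefficient = 10, constant term = 12


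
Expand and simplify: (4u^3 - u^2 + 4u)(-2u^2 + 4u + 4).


Distribute each term of the first polynomial:
  (4u^3)(-2u^2 + 4u + 4) = -8u^5 + 16u^4 + 16u^3
  (-u^2)(-2u^2 + 4u + 4) = 2u^4 - 4u^3 - 4u^2
  (4u)(-2u^2 + 4u + 4) = -8u^3 + 16u^2 + 16u
Sum: -8u^5 + 18u^4 + 4u^3 + 12u^2 + 16u


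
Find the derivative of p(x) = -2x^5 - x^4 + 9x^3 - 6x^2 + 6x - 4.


Apply the power rule term by term:
  d/dx(-2x^5) = -10x^4
  d/dx(-x^4) = -4x^3
  d/dx(9x^3) = 27x^2
  d/dx(-6x^2) = -12x
  d/dx(6x) = 6
  d/dx(-4) = 0
p'(x) = -10x^4 - 4x^3 + 27x^2 - 12x + 6


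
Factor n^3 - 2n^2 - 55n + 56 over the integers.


Try integer roots (divisors of 56). n=-7: p(-7)=0.
Divide out (n + 7): quotient is n^2 - 9n + 8.
Factor the quadratic: (n - 1)(n - 8)
Result: (n + 7)(n - 1)(n - 8)


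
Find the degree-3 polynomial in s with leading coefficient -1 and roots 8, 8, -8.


p(s) = -(s - 8)(s - 8)(s + 8)
Expand: -s^3 + 8s^2 + 64s - 512


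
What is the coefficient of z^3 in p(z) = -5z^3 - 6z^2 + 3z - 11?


Read off the coefficient of z^3: -5


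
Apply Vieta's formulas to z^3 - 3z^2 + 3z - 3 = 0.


Monic cubic z^3+bz^2+cz+d=0: sum=-b, pairwise sum=c, product=-d.
b=-3, c=3, d=-3
r1+r2+r3 = 3
r1r2+r1r3+r2r3 = 3
r1r2r3 = 3


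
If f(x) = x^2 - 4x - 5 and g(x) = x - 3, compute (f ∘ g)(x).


Substitute g(x) into f:
f(g(x)) = 1*(x - 3)^2 + (-4)*(x - 3) + (-5)
(x - 3)^2 = x^2 - 6x + 9
Expand and combine: x^2 - 10x + 16


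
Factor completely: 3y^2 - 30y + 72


Roots satisfy r1 + r2 = -b/a = 10 and r1*r2 = c/a = 24.
So r1 = 6, r2 = 4.
3y^2 - 30y + 72 = 3(y - r1)(y - r2) = 3(y - 6)(y - 4)


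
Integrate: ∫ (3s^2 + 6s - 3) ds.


Reverse power rule on each term:
  ∫ 3s^2 ds = s^3
  ∫ 6s ds = 3s^2
  ∫ -3 ds = -3s
F(s) = s^3 + 3s^2 - 3s + C


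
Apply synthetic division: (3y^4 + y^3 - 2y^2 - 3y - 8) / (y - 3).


Synthetic division with c = 3. Coefficients: 3, 1, -2, -3, -8
Bring down 3.
  3 * 3 = 9; 9 + 1 = 10
  10 * 3 = 30; 30 - 2 = 28
  28 * 3 = 84; 84 - 3 = 81
  81 * 3 = 243; 243 - 8 = 235
Quotient: 3y^3 + 10y^2 + 28y + 81, Remainder: 235


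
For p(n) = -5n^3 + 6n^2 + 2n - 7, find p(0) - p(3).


p(0) = -7
p(3) = -82
p(0) - p(3) = -7 + 82 = 75


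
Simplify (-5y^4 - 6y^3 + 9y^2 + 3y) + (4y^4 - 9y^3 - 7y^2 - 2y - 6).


Align terms by degree and add:
  -5y^4 - 6y^3 + 9y^2 + 3y
+ 4y^4 - 9y^3 - 7y^2 - 2y - 6
= -y^4 - 15y^3 + 2y^2 + y - 6


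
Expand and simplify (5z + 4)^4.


Expand (5z + 4)^4 by repeated multiplication:
  (5z + 4)^2 = 25z^2 + 40z + 16
  (5z + 4)^3 = 125z^3 + 300z^2 + 240z + 64
= 625z^4 + 2000z^3 + 2400z^2 + 1280z + 256


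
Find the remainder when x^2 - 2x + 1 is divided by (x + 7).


By the Remainder Theorem, the remainder equals p(-7):
  1*(-7)^2 = 49
  -2*(-7)^1 = 14
  constant: 1
Sum: 49 + 14 + 1 = 64


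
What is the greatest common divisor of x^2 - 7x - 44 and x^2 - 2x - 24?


Factor each:
  x^2 - 7x - 44 = (x + 4)(x - 11)
  x^2 - 2x - 24 = (x + 4)(x - 6)
Common monic factor: x + 4


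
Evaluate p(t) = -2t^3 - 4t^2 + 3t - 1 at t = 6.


Using direct substitution:
  -2 * (6)^3 = -432
  -4 * (6)^2 = -144
  3 * (6)^1 = 18
  constant: -1
Sum = -432 - 144 + 18 - 1 = -559


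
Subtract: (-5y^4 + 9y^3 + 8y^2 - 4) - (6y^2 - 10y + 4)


Distribute the minus sign:
  (-5y^4 + 9y^3 + 8y^2 - 4)
- (6y^2 - 10y + 4)
Negate second polynomial: -6y^2 + 10y - 4
Add: -5y^4 + 9y^3 + 2y^2 + 10y - 8


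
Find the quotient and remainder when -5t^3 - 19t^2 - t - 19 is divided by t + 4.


(-5t^3 - 19t^2 - t - 19) / (t + 4)
Step 1: -5t^2 * (t + 4) = -5t^3 - 20t^2; subtract.
Step 2: t * (t + 4) = t^2 + 4t; subtract.
Step 3: -5 * (t + 4) = -5t - 20; subtract.
Quotient: -5t^2 + t - 5, Remainder: 1


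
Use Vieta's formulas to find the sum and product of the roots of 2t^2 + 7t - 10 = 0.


For at^2+bt+c=0: sum = -b/a, product = c/a.
a=2, b=7, c=-10
Sum = -(7)/2 = -7/2
Product = (-10)/2 = -5


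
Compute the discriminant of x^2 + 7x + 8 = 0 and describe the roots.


D = b^2 - 4ac = (7)^2 - 4(1)(8) = 49 - 32 = 17
Since D > 0: two distinct irrational roots


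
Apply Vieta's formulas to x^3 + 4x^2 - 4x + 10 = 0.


Monic cubic x^3+bx^2+cx+d=0: sum=-b, pairwise sum=c, product=-d.
b=4, c=-4, d=10
r1+r2+r3 = -4
r1r2+r1r3+r2r3 = -4
r1r2r3 = -10


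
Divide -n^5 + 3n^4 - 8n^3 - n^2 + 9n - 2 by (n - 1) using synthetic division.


Synthetic division with c = 1. Coefficients: -1, 3, -8, -1, 9, -2
Bring down -1.
  -1 * 1 = -1; -1 + 3 = 2
  2 * 1 = 2; 2 - 8 = -6
  -6 * 1 = -6; -6 - 1 = -7
  -7 * 1 = -7; -7 + 9 = 2
  2 * 1 = 2; 2 - 2 = 0
Quotient: -n^4 + 2n^3 - 6n^2 - 7n + 2, Remainder: 0


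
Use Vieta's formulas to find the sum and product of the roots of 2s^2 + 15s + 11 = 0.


For as^2+bs+c=0: sum = -b/a, product = c/a.
a=2, b=15, c=11
Sum = -(15)/2 = -15/2
Product = (11)/2 = 11/2


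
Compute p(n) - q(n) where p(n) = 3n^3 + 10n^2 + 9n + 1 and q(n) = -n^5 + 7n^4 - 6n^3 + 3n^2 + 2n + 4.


Distribute the minus sign:
  (3n^3 + 10n^2 + 9n + 1)
- (-n^5 + 7n^4 - 6n^3 + 3n^2 + 2n + 4)
Negate second polynomial: n^5 - 7n^4 + 6n^3 - 3n^2 - 2n - 4
Add: n^5 - 7n^4 + 9n^3 + 7n^2 + 7n - 3


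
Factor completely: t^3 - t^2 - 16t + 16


Try integer roots (divisors of 16). t=-4: p(-4)=0.
Divide out (t + 4): quotient is t^2 - 5t + 4.
Factor the quadratic: (t - 4)(t - 1)
Result: (t + 4)(t - 4)(t - 1)


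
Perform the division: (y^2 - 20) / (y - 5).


(y^2 - 20) / (y - 5)
Step 1: y * (y - 5) = y^2 - 5y; subtract.
Step 2: 5 * (y - 5) = 5y - 25; subtract.
Quotient: y + 5, Remainder: 5


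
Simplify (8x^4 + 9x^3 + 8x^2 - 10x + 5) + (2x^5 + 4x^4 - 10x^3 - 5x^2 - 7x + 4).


Align terms by degree and add:
  8x^4 + 9x^3 + 8x^2 - 10x + 5
+ 2x^5 + 4x^4 - 10x^3 - 5x^2 - 7x + 4
= 2x^5 + 12x^4 - x^3 + 3x^2 - 17x + 9


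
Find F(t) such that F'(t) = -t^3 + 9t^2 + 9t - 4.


Reverse power rule on each term:
  ∫ -t^3 dt = -(1/4)t^4
  ∫ 9t^2 dt = 3t^3
  ∫ 9t dt = (9/2)t^2
  ∫ -4 dt = -4t
F(t) = -(1/4)t^4 + 3t^3 + (9/2)t^2 - 4t + C


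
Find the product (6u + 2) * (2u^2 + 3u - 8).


Distribute each term of the first polynomial:
  (6u)(2u^2 + 3u - 8) = 12u^3 + 18u^2 - 48u
  (2)(2u^2 + 3u - 8) = 4u^2 + 6u - 16
Sum: 12u^3 + 22u^2 - 42u - 16


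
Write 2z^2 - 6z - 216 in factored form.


Roots satisfy r1 + r2 = -b/a = 3 and r1*r2 = c/a = -108.
So r1 = -9, r2 = 12.
2z^2 - 6z - 216 = 2(z - r1)(z - r2) = 2(z + 9)(z - 12)


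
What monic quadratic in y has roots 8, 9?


p(y) = (y - 8)(y - 9)
Expand: y^2 - 17y + 72


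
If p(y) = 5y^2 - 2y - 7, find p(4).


Using direct substitution:
  5 * (4)^2 = 80
  -2 * (4)^1 = -8
  constant: -7
Sum = 80 - 8 - 7 = 65


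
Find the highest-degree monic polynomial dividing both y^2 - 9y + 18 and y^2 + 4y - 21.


Factor each:
  y^2 - 9y + 18 = (y - 3)(y - 6)
  y^2 + 4y - 21 = (y - 3)(y + 7)
Common monic factor: y - 3


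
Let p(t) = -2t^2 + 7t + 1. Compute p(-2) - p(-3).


p(-2) = -21
p(-3) = -38
p(-2) - p(-3) = -21 + 38 = 17


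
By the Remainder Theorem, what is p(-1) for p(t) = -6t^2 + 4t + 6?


By the Remainder Theorem, the remainder equals p(-1):
  -6*(-1)^2 = -6
  4*(-1)^1 = -4
  constant: 6
Sum: -6 - 4 + 6 = -4


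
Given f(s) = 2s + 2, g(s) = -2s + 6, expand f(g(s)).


Substitute g(s) into f:
f(g(s)) = 2*(-2s + 6) + 2
Expand and combine: -4s + 14


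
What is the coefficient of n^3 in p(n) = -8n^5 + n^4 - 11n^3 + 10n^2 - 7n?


Read off the coefficient of n^3: -11


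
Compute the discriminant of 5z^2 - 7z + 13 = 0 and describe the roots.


D = b^2 - 4ac = (-7)^2 - 4(5)(13) = 49 - 260 = -211
Since D < 0: two complex conjugate roots (no real roots)


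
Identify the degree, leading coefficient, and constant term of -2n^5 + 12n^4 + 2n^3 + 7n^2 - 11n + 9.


Highest power of n is 5, with coefficient -2. Constant term is 9.
Degree = 5, leading coefficient = -2, constant term = 9


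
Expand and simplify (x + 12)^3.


Expand (x + 12)^3 by repeated multiplication:
  (x + 12)^2 = x^2 + 24x + 144
= x^3 + 36x^2 + 432x + 1728


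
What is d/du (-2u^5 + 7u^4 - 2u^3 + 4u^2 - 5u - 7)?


Apply the power rule term by term:
  d/du(-2u^5) = -10u^4
  d/du(7u^4) = 28u^3
  d/du(-2u^3) = -6u^2
  d/du(4u^2) = 8u
  d/du(-5u) = -5
  d/du(-7) = 0
p'(u) = -10u^4 + 28u^3 - 6u^2 + 8u - 5


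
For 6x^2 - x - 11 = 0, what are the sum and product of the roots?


For ax^2+bx+c=0: sum = -b/a, product = c/a.
a=6, b=-1, c=-11
Sum = -(-1)/6 = 1/6
Product = (-11)/6 = -11/6


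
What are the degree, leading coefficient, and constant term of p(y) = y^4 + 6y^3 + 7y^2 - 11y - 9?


Highest power of y is 4, with coefficient 1. Constant term is -9.
Degree = 4, leading coefficient = 1, constant term = -9


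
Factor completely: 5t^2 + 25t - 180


Roots satisfy r1 + r2 = -b/a = -5 and r1*r2 = c/a = -36.
So r1 = 4, r2 = -9.
5t^2 + 25t - 180 = 5(t - r1)(t - r2) = 5(t - 4)(t + 9)


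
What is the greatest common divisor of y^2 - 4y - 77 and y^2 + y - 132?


Factor each:
  y^2 - 4y - 77 = (y - 11)(y + 7)
  y^2 + y - 132 = (y - 11)(y + 12)
Common monic factor: y - 11


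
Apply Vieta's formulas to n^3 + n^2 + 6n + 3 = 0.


Monic cubic n^3+bn^2+cn+d=0: sum=-b, pairwise sum=c, product=-d.
b=1, c=6, d=3
r1+r2+r3 = -1
r1r2+r1r3+r2r3 = 6
r1r2r3 = -3


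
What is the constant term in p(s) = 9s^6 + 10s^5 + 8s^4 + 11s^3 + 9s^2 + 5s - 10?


Read off the constant term: -10


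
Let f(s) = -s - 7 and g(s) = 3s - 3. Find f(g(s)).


Substitute g(s) into f:
f(g(s)) = -1*(3s - 3) + (-7)
Expand and combine: -3s - 4


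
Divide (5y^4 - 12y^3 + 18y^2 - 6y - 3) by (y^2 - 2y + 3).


(5y^4 - 12y^3 + 18y^2 - 6y - 3) / (y^2 - 2y + 3)
Step 1: 5y^2 * (y^2 - 2y + 3) = 5y^4 - 10y^3 + 15y^2; subtract.
Step 2: -2y * (y^2 - 2y + 3) = -2y^3 + 4y^2 - 6y; subtract.
Step 3: -1 * (y^2 - 2y + 3) = -y^2 + 2y - 3; subtract.
Quotient: 5y^2 - 2y - 1, Remainder: -2y


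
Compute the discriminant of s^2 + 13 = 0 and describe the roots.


D = b^2 - 4ac = (0)^2 - 4(1)(13) = 0 - 52 = -52
Since D < 0: two complex conjugate roots (no real roots)


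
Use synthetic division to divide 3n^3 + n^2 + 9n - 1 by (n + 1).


Synthetic division with c = -1. Coefficients: 3, 1, 9, -1
Bring down 3.
  3 * -1 = -3; -3 + 1 = -2
  -2 * -1 = 2; 2 + 9 = 11
  11 * -1 = -11; -11 - 1 = -12
Quotient: 3n^2 - 2n + 11, Remainder: -12


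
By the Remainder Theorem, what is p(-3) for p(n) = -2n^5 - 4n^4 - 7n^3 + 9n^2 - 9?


By the Remainder Theorem, the remainder equals p(-3):
  -2*(-3)^5 = 486
  -4*(-3)^4 = -324
  -7*(-3)^3 = 189
  9*(-3)^2 = 81
  0*(-3)^1 = 0
  constant: -9
Sum: 486 - 324 + 189 + 81 + 0 - 9 = 423


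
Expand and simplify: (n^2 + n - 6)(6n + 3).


Distribute each term of the first polynomial:
  (n^2)(6n + 3) = 6n^3 + 3n^2
  (n)(6n + 3) = 6n^2 + 3n
  (-6)(6n + 3) = -36n - 18
Sum: 6n^3 + 9n^2 - 33n - 18


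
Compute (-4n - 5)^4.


Expand (-4n - 5)^4 by repeated multiplication:
  (-4n - 5)^2 = 16n^2 + 40n + 25
  (-4n - 5)^3 = -64n^3 - 240n^2 - 300n - 125
= 256n^4 + 1280n^3 + 2400n^2 + 2000n + 625


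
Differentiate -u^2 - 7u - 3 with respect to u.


Apply the power rule term by term:
  d/du(-u^2) = -2u
  d/du(-7u) = -7
  d/du(-3) = 0
p'(u) = -2u - 7


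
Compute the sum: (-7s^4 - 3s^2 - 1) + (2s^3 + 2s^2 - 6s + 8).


Align terms by degree and add:
  -7s^4 - 3s^2 - 1
+ 2s^3 + 2s^2 - 6s + 8
= -7s^4 + 2s^3 - s^2 - 6s + 7


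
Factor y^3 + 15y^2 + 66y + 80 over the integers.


Try integer roots (divisors of 80). y=-5: p(-5)=0.
Divide out (y + 5): quotient is y^2 + 10y + 16.
Factor the quadratic: (y + 2)(y + 8)
Result: (y + 5)(y + 2)(y + 8)


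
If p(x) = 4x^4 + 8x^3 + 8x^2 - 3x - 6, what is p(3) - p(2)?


p(3) = 597
p(2) = 148
p(3) - p(2) = 597 - 148 = 449


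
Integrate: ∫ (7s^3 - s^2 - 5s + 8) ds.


Reverse power rule on each term:
  ∫ 7s^3 ds = (7/4)s^4
  ∫ -s^2 ds = -(1/3)s^3
  ∫ -5s ds = -(5/2)s^2
  ∫ 8 ds = 8s
F(s) = (7/4)s^4 - (1/3)s^3 - (5/2)s^2 + 8s + C


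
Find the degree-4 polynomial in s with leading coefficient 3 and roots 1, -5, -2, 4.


p(s) = 3(s - 1)(s + 5)(s + 2)(s - 4)
Expand: 3s^4 + 6s^3 - 63s^2 - 66s + 120


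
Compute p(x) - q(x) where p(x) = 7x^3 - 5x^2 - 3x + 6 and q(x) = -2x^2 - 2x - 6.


Distribute the minus sign:
  (7x^3 - 5x^2 - 3x + 6)
- (-2x^2 - 2x - 6)
Negate second polynomial: 2x^2 + 2x + 6
Add: 7x^3 - 3x^2 - x + 12


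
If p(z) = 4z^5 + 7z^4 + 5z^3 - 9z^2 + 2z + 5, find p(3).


Using direct substitution:
  4 * (3)^5 = 972
  7 * (3)^4 = 567
  5 * (3)^3 = 135
  -9 * (3)^2 = -81
  2 * (3)^1 = 6
  constant: 5
Sum = 972 + 567 + 135 - 81 + 6 + 5 = 1604


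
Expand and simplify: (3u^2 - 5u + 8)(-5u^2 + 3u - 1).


Distribute each term of the first polynomial:
  (3u^2)(-5u^2 + 3u - 1) = -15u^4 + 9u^3 - 3u^2
  (-5u)(-5u^2 + 3u - 1) = 25u^3 - 15u^2 + 5u
  (8)(-5u^2 + 3u - 1) = -40u^2 + 24u - 8
Sum: -15u^4 + 34u^3 - 58u^2 + 29u - 8


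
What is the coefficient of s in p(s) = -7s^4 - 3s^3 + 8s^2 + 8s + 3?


Read off the coefficient of s: 8


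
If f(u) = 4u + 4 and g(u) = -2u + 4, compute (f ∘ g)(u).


Substitute g(u) into f:
f(g(u)) = 4*(-2u + 4) + 4
Expand and combine: -8u + 20


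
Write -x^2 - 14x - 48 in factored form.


Roots satisfy r1 + r2 = -b/a = -14 and r1*r2 = c/a = 48.
So r1 = -8, r2 = -6.
-x^2 - 14x - 48 = -(x - r1)(x - r2) = -(x + 8)(x + 6)


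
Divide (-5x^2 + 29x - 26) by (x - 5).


(-5x^2 + 29x - 26) / (x - 5)
Step 1: -5x * (x - 5) = -5x^2 + 25x; subtract.
Step 2: 4 * (x - 5) = 4x - 20; subtract.
Quotient: -5x + 4, Remainder: -6


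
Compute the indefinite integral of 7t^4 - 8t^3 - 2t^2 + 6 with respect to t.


Reverse power rule on each term:
  ∫ 7t^4 dt = (7/5)t^5
  ∫ -8t^3 dt = -2t^4
  ∫ -2t^2 dt = -(2/3)t^3
  ∫ 6 dt = 6t
F(t) = (7/5)t^5 - 2t^4 - (2/3)t^3 + 6t + C


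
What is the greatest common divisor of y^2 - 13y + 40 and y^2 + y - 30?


Factor each:
  y^2 - 13y + 40 = (y - 5)(y - 8)
  y^2 + y - 30 = (y - 5)(y + 6)
Common monic factor: y - 5


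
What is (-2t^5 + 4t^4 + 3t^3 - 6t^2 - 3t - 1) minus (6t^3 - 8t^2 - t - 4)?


Distribute the minus sign:
  (-2t^5 + 4t^4 + 3t^3 - 6t^2 - 3t - 1)
- (6t^3 - 8t^2 - t - 4)
Negate second polynomial: -6t^3 + 8t^2 + t + 4
Add: -2t^5 + 4t^4 - 3t^3 + 2t^2 - 2t + 3


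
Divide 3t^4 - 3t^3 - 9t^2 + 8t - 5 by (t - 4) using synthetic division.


Synthetic division with c = 4. Coefficients: 3, -3, -9, 8, -5
Bring down 3.
  3 * 4 = 12; 12 - 3 = 9
  9 * 4 = 36; 36 - 9 = 27
  27 * 4 = 108; 108 + 8 = 116
  116 * 4 = 464; 464 - 5 = 459
Quotient: 3t^3 + 9t^2 + 27t + 116, Remainder: 459


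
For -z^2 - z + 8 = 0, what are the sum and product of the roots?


For az^2+bz+c=0: sum = -b/a, product = c/a.
a=-1, b=-1, c=8
Sum = -(-1)/-1 = -1
Product = (8)/-1 = -8


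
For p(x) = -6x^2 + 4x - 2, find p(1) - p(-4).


p(1) = -4
p(-4) = -114
p(1) - p(-4) = -4 + 114 = 110


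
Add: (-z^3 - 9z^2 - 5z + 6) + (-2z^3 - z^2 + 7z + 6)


Align terms by degree and add:
  -z^3 - 9z^2 - 5z + 6
  -2z^3 - z^2 + 7z + 6
= -3z^3 - 10z^2 + 2z + 12


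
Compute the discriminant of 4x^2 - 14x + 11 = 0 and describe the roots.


D = b^2 - 4ac = (-14)^2 - 4(4)(11) = 196 - 176 = 20
Since D > 0: two distinct irrational roots


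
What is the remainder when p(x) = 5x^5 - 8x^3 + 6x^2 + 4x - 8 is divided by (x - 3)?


By the Remainder Theorem, the remainder equals p(3):
  5*(3)^5 = 1215
  0*(3)^4 = 0
  -8*(3)^3 = -216
  6*(3)^2 = 54
  4*(3)^1 = 12
  constant: -8
Sum: 1215 + 0 - 216 + 54 + 12 - 8 = 1057


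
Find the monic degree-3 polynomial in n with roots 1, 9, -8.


p(n) = (n - 1)(n - 9)(n + 8)
Expand: n^3 - 2n^2 - 71n + 72


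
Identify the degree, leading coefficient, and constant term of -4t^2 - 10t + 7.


Highest power of t is 2, with coefficient -4. Constant term is 7.
Degree = 2, leading coefficient = -4, constant term = 7


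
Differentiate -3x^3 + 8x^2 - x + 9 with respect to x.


Apply the power rule term by term:
  d/dx(-3x^3) = -9x^2
  d/dx(8x^2) = 16x
  d/dx(-x) = -1
  d/dx(9) = 0
p'(x) = -9x^2 + 16x - 1


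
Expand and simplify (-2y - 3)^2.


Expand (-2y - 3)^2 by repeated multiplication:
= 4y^2 + 12y + 9


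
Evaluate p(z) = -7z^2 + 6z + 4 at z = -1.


Using direct substitution:
  -7 * (-1)^2 = -7
  6 * (-1)^1 = -6
  constant: 4
Sum = -7 - 6 + 4 = -9


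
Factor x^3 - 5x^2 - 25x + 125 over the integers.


Try integer roots (divisors of 125). x=-5: p(-5)=0.
Divide out (x + 5): quotient is x^2 - 10x + 25.
Factor the quadratic: (x - 5)(x - 5)
Result: (x + 5)(x - 5)(x - 5)


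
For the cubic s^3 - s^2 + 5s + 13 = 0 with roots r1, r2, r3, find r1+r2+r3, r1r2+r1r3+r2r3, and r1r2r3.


Monic cubic s^3+bs^2+cs+d=0: sum=-b, pairwise sum=c, product=-d.
b=-1, c=5, d=13
r1+r2+r3 = 1
r1r2+r1r3+r2r3 = 5
r1r2r3 = -13


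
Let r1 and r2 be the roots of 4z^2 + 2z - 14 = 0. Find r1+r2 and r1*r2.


For az^2+bz+c=0: sum = -b/a, product = c/a.
a=4, b=2, c=-14
Sum = -(2)/4 = -1/2
Product = (-14)/4 = -7/2


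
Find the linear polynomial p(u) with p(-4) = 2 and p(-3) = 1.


p(u) = mu + b. Using p(-4)=2, p(-3)=1:
m = (2 - 1)/(-4 + 3) = 1/-1 = -1
b = 2 - m*(-4) = 2 - 4 = -2
p(u) = -u - 2


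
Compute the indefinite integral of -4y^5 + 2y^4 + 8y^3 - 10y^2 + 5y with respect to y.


Reverse power rule on each term:
  ∫ -4y^5 dy = -(2/3)y^6
  ∫ 2y^4 dy = (2/5)y^5
  ∫ 8y^3 dy = 2y^4
  ∫ -10y^2 dy = -(10/3)y^3
  ∫ 5y dy = (5/2)y^2
F(y) = -(2/3)y^6 + (2/5)y^5 + 2y^4 - (10/3)y^3 + (5/2)y^2 + C


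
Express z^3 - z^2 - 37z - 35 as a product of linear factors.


Try integer roots (divisors of -35). z=7: p(7)=0.
Divide out (z - 7): quotient is z^2 + 6z + 5.
Factor the quadratic: (z + 1)(z + 5)
Result: (z - 7)(z + 1)(z + 5)


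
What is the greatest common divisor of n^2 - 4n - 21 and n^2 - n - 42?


Factor each:
  n^2 - 4n - 21 = (n - 7)(n + 3)
  n^2 - n - 42 = (n - 7)(n + 6)
Common monic factor: n - 7


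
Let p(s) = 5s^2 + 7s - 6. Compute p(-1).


Using direct substitution:
  5 * (-1)^2 = 5
  7 * (-1)^1 = -7
  constant: -6
Sum = 5 - 7 - 6 = -8


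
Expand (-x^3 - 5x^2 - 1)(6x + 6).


Distribute each term of the first polynomial:
  (-x^3)(6x + 6) = -6x^4 - 6x^3
  (-5x^2)(6x + 6) = -30x^3 - 30x^2
  (-1)(6x + 6) = -6x - 6
Sum: -6x^4 - 36x^3 - 30x^2 - 6x - 6


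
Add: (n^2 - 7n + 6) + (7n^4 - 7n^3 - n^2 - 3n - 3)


Align terms by degree and add:
  n^2 - 7n + 6
+ 7n^4 - 7n^3 - n^2 - 3n - 3
= 7n^4 - 7n^3 - 10n + 3


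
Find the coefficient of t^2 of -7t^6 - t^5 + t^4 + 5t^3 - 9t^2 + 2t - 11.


Read off the coefficient of t^2: -9


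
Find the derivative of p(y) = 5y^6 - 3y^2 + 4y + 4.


Apply the power rule term by term:
  d/dy(5y^6) = 30y^5
  d/dy(-3y^2) = -6y
  d/dy(4y) = 4
  d/dy(4) = 0
p'(y) = 30y^5 - 6y + 4


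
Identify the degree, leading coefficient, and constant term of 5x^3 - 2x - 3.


Highest power of x is 3, with coefficient 5. Constant term is -3.
Degree = 3, leading coefficient = 5, constant term = -3


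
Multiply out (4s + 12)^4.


Expand (4s + 12)^4 by repeated multiplication:
  (4s + 12)^2 = 16s^2 + 96s + 144
  (4s + 12)^3 = 64s^3 + 576s^2 + 1728s + 1728
= 256s^4 + 3072s^3 + 13824s^2 + 27648s + 20736


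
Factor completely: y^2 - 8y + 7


Roots satisfy r1 + r2 = -b/a = 8 and r1*r2 = c/a = 7.
So r1 = 1, r2 = 7.
y^2 - 8y + 7 = (y - r1)(y - r2) = (y - 1)(y - 7)


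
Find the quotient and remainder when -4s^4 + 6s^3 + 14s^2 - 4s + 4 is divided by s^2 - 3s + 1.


(-4s^4 + 6s^3 + 14s^2 - 4s + 4) / (s^2 - 3s + 1)
Step 1: -4s^2 * (s^2 - 3s + 1) = -4s^4 + 12s^3 - 4s^2; subtract.
Step 2: -6s * (s^2 - 3s + 1) = -6s^3 + 18s^2 - 6s; subtract.
Step 3: 0 * (s^2 - 3s + 1) = 0; subtract.
Quotient: -4s^2 - 6s, Remainder: 2s + 4


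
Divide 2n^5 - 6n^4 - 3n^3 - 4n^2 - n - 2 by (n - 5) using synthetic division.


Synthetic division with c = 5. Coefficients: 2, -6, -3, -4, -1, -2
Bring down 2.
  2 * 5 = 10; 10 - 6 = 4
  4 * 5 = 20; 20 - 3 = 17
  17 * 5 = 85; 85 - 4 = 81
  81 * 5 = 405; 405 - 1 = 404
  404 * 5 = 2020; 2020 - 2 = 2018
Quotient: 2n^4 + 4n^3 + 17n^2 + 81n + 404, Remainder: 2018


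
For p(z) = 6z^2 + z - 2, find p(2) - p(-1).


p(2) = 24
p(-1) = 3
p(2) - p(-1) = 24 - 3 = 21


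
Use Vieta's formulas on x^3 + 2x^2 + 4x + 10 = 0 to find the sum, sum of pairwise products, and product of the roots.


Monic cubic x^3+bx^2+cx+d=0: sum=-b, pairwise sum=c, product=-d.
b=2, c=4, d=10
r1+r2+r3 = -2
r1r2+r1r3+r2r3 = 4
r1r2r3 = -10


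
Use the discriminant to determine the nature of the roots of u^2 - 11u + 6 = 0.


D = b^2 - 4ac = (-11)^2 - 4(1)(6) = 121 - 24 = 97
Since D > 0: two distinct irrational roots


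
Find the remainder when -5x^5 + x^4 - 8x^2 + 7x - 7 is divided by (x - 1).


By the Remainder Theorem, the remainder equals p(1):
  -5*(1)^5 = -5
  1*(1)^4 = 1
  0*(1)^3 = 0
  -8*(1)^2 = -8
  7*(1)^1 = 7
  constant: -7
Sum: -5 + 1 + 0 - 8 + 7 - 7 = -12


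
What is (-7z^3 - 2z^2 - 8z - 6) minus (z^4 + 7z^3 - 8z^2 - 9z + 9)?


Distribute the minus sign:
  (-7z^3 - 2z^2 - 8z - 6)
- (z^4 + 7z^3 - 8z^2 - 9z + 9)
Negate second polynomial: -z^4 - 7z^3 + 8z^2 + 9z - 9
Add: -z^4 - 14z^3 + 6z^2 + z - 15


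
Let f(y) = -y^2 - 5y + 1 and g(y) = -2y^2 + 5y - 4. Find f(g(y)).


Substitute g(y) into f:
f(g(y)) = -1*(-2y^2 + 5y - 4)^2 + (-5)*(-2y^2 + 5y - 4) + 1
(-2y^2 + 5y - 4)^2 = 4y^4 - 20y^3 + 41y^2 - 40y + 16
Expand and combine: -4y^4 + 20y^3 - 31y^2 + 15y + 5


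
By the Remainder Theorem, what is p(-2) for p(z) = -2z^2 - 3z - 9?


By the Remainder Theorem, the remainder equals p(-2):
  -2*(-2)^2 = -8
  -3*(-2)^1 = 6
  constant: -9
Sum: -8 + 6 - 9 = -11


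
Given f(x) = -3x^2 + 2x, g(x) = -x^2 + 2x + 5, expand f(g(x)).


Substitute g(x) into f:
f(g(x)) = -3*(-x^2 + 2x + 5)^2 + 2*(-x^2 + 2x + 5)
(-x^2 + 2x + 5)^2 = x^4 - 4x^3 - 6x^2 + 20x + 25
Expand and combine: -3x^4 + 12x^3 + 16x^2 - 56x - 65


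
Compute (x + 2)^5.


Expand (x + 2)^5 by repeated multiplication:
  (x + 2)^2 = x^2 + 4x + 4
  (x + 2)^3 = x^3 + 6x^2 + 12x + 8
  (x + 2)^4 = x^4 + 8x^3 + 24x^2 + 32x + 16
= x^5 + 10x^4 + 40x^3 + 80x^2 + 80x + 32


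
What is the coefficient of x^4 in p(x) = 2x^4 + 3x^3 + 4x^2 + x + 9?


Read off the coefficient of x^4: 2


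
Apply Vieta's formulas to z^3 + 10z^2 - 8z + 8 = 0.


Monic cubic z^3+bz^2+cz+d=0: sum=-b, pairwise sum=c, product=-d.
b=10, c=-8, d=8
r1+r2+r3 = -10
r1r2+r1r3+r2r3 = -8
r1r2r3 = -8


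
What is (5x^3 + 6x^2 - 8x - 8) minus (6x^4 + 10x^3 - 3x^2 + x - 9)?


Distribute the minus sign:
  (5x^3 + 6x^2 - 8x - 8)
- (6x^4 + 10x^3 - 3x^2 + x - 9)
Negate second polynomial: -6x^4 - 10x^3 + 3x^2 - x + 9
Add: -6x^4 - 5x^3 + 9x^2 - 9x + 1


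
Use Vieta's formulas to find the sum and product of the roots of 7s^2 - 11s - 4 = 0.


For as^2+bs+c=0: sum = -b/a, product = c/a.
a=7, b=-11, c=-4
Sum = -(-11)/7 = 11/7
Product = (-4)/7 = -4/7


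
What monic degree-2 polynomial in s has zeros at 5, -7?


p(s) = (s - 5)(s + 7)
Expand: s^2 + 2s - 35


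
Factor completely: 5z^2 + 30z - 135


Roots satisfy r1 + r2 = -b/a = -6 and r1*r2 = c/a = -27.
So r1 = 3, r2 = -9.
5z^2 + 30z - 135 = 5(z - r1)(z - r2) = 5(z - 3)(z + 9)


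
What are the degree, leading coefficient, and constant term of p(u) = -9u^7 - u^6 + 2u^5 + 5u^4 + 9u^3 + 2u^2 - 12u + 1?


Highest power of u is 7, with coefficient -9. Constant term is 1.
Degree = 7, leading coefficient = -9, constant term = 1


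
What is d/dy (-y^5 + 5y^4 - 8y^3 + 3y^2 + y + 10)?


Apply the power rule term by term:
  d/dy(-y^5) = -5y^4
  d/dy(5y^4) = 20y^3
  d/dy(-8y^3) = -24y^2
  d/dy(3y^2) = 6y
  d/dy(y) = 1
  d/dy(10) = 0
p'(y) = -5y^4 + 20y^3 - 24y^2 + 6y + 1


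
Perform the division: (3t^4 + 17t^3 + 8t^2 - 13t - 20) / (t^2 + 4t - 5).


(3t^4 + 17t^3 + 8t^2 - 13t - 20) / (t^2 + 4t - 5)
Step 1: 3t^2 * (t^2 + 4t - 5) = 3t^4 + 12t^3 - 15t^2; subtract.
Step 2: 5t * (t^2 + 4t - 5) = 5t^3 + 20t^2 - 25t; subtract.
Step 3: 3 * (t^2 + 4t - 5) = 3t^2 + 12t - 15; subtract.
Quotient: 3t^2 + 5t + 3, Remainder: -5


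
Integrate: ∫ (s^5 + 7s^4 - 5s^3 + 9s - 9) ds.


Reverse power rule on each term:
  ∫ s^5 ds = (1/6)s^6
  ∫ 7s^4 ds = (7/5)s^5
  ∫ -5s^3 ds = -(5/4)s^4
  ∫ 9s ds = (9/2)s^2
  ∫ -9 ds = -9s
F(s) = (1/6)s^6 + (7/5)s^5 - (5/4)s^4 + (9/2)s^2 - 9s + C


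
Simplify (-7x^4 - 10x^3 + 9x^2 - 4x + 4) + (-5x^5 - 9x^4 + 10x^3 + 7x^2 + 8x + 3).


Align terms by degree and add:
  -7x^4 - 10x^3 + 9x^2 - 4x + 4
  -5x^5 - 9x^4 + 10x^3 + 7x^2 + 8x + 3
= -5x^5 - 16x^4 + 16x^2 + 4x + 7


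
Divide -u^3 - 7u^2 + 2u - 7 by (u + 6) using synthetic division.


Synthetic division with c = -6. Coefficients: -1, -7, 2, -7
Bring down -1.
  -1 * -6 = 6; 6 - 7 = -1
  -1 * -6 = 6; 6 + 2 = 8
  8 * -6 = -48; -48 - 7 = -55
Quotient: -u^2 - u + 8, Remainder: -55


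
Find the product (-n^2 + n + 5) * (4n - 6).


Distribute each term of the first polynomial:
  (-n^2)(4n - 6) = -4n^3 + 6n^2
  (n)(4n - 6) = 4n^2 - 6n
  (5)(4n - 6) = 20n - 30
Sum: -4n^3 + 10n^2 + 14n - 30


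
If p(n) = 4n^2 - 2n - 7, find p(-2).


Using direct substitution:
  4 * (-2)^2 = 16
  -2 * (-2)^1 = 4
  constant: -7
Sum = 16 + 4 - 7 = 13


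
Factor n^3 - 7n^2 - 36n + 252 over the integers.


Try integer roots (divisors of 252). n=7: p(7)=0.
Divide out (n - 7): quotient is n^2 - 36.
Factor the quadratic: (n - 6)(n + 6)
Result: (n - 7)(n - 6)(n + 6)


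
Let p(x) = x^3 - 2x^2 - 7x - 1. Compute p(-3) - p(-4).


p(-3) = -25
p(-4) = -69
p(-3) - p(-4) = -25 + 69 = 44


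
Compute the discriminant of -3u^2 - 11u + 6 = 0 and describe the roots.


D = b^2 - 4ac = (-11)^2 - 4(-3)(6) = 121 + 72 = 193
Since D > 0: two distinct irrational roots


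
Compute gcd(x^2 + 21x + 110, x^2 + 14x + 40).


Factor each:
  x^2 + 21x + 110 = (x + 10)(x + 11)
  x^2 + 14x + 40 = (x + 10)(x + 4)
Common monic factor: x + 10


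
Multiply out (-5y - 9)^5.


Expand (-5y - 9)^5 by repeated multiplication:
  (-5y - 9)^2 = 25y^2 + 90y + 81
  (-5y - 9)^3 = -125y^3 - 675y^2 - 1215y - 729
  (-5y - 9)^4 = 625y^4 + 4500y^3 + 12150y^2 + 14580y + 6561
= -3125y^5 - 28125y^4 - 101250y^3 - 182250y^2 - 164025y - 59049


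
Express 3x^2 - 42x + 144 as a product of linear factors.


Roots satisfy r1 + r2 = -b/a = 14 and r1*r2 = c/a = 48.
So r1 = 6, r2 = 8.
3x^2 - 42x + 144 = 3(x - r1)(x - r2) = 3(x - 6)(x - 8)


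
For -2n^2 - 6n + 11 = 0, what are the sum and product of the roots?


For an^2+bn+c=0: sum = -b/a, product = c/a.
a=-2, b=-6, c=11
Sum = -(-6)/-2 = -3
Product = (11)/-2 = -11/2


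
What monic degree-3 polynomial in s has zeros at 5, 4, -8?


p(s) = (s - 5)(s - 4)(s + 8)
Expand: s^3 - s^2 - 52s + 160


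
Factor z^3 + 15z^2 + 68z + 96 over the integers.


Try integer roots (divisors of 96). z=-8: p(-8)=0.
Divide out (z + 8): quotient is z^2 + 7z + 12.
Factor the quadratic: (z + 3)(z + 4)
Result: (z + 8)(z + 3)(z + 4)


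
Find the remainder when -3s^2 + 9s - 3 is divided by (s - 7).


By the Remainder Theorem, the remainder equals p(7):
  -3*(7)^2 = -147
  9*(7)^1 = 63
  constant: -3
Sum: -147 + 63 - 3 = -87


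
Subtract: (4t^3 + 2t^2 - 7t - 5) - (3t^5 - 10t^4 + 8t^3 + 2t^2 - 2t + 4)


Distribute the minus sign:
  (4t^3 + 2t^2 - 7t - 5)
- (3t^5 - 10t^4 + 8t^3 + 2t^2 - 2t + 4)
Negate second polynomial: -3t^5 + 10t^4 - 8t^3 - 2t^2 + 2t - 4
Add: -3t^5 + 10t^4 - 4t^3 - 5t - 9


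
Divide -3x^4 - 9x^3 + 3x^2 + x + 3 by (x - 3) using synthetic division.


Synthetic division with c = 3. Coefficients: -3, -9, 3, 1, 3
Bring down -3.
  -3 * 3 = -9; -9 - 9 = -18
  -18 * 3 = -54; -54 + 3 = -51
  -51 * 3 = -153; -153 + 1 = -152
  -152 * 3 = -456; -456 + 3 = -453
Quotient: -3x^3 - 18x^2 - 51x - 152, Remainder: -453


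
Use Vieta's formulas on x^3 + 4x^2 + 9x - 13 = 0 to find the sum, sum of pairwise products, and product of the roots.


Monic cubic x^3+bx^2+cx+d=0: sum=-b, pairwise sum=c, product=-d.
b=4, c=9, d=-13
r1+r2+r3 = -4
r1r2+r1r3+r2r3 = 9
r1r2r3 = 13


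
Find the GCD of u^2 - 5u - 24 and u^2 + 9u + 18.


Factor each:
  u^2 - 5u - 24 = (u + 3)(u - 8)
  u^2 + 9u + 18 = (u + 3)(u + 6)
Common monic factor: u + 3


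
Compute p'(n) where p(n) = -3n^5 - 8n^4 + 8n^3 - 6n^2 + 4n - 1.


Apply the power rule term by term:
  d/dn(-3n^5) = -15n^4
  d/dn(-8n^4) = -32n^3
  d/dn(8n^3) = 24n^2
  d/dn(-6n^2) = -12n
  d/dn(4n) = 4
  d/dn(-1) = 0
p'(n) = -15n^4 - 32n^3 + 24n^2 - 12n + 4


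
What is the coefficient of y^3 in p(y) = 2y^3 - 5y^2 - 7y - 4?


Read off the coefficient of y^3: 2


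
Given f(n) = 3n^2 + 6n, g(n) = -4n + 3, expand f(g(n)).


Substitute g(n) into f:
f(g(n)) = 3*(-4n + 3)^2 + 6*(-4n + 3)
(-4n + 3)^2 = 16n^2 - 24n + 9
Expand and combine: 48n^2 - 96n + 45


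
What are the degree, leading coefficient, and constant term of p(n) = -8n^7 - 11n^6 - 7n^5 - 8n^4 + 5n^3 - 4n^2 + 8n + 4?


Highest power of n is 7, with coefficient -8. Constant term is 4.
Degree = 7, leading coefficient = -8, constant term = 4


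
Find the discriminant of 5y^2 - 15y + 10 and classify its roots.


D = b^2 - 4ac = (-15)^2 - 4(5)(10) = 225 - 200 = 25
Since D > 0: two distinct rational roots


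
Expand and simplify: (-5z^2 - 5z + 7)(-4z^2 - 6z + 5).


Distribute each term of the first polynomial:
  (-5z^2)(-4z^2 - 6z + 5) = 20z^4 + 30z^3 - 25z^2
  (-5z)(-4z^2 - 6z + 5) = 20z^3 + 30z^2 - 25z
  (7)(-4z^2 - 6z + 5) = -28z^2 - 42z + 35
Sum: 20z^4 + 50z^3 - 23z^2 - 67z + 35


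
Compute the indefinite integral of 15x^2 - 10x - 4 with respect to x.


Reverse power rule on each term:
  ∫ 15x^2 dx = 5x^3
  ∫ -10x dx = -5x^2
  ∫ -4 dx = -4x
F(x) = 5x^3 - 5x^2 - 4x + C


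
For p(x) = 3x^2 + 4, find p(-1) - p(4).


p(-1) = 7
p(4) = 52
p(-1) - p(4) = 7 - 52 = -45


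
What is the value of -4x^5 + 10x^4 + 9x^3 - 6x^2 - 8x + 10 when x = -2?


Using direct substitution:
  -4 * (-2)^5 = 128
  10 * (-2)^4 = 160
  9 * (-2)^3 = -72
  -6 * (-2)^2 = -24
  -8 * (-2)^1 = 16
  constant: 10
Sum = 128 + 160 - 72 - 24 + 16 + 10 = 218


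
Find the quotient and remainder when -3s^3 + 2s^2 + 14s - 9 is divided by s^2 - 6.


(-3s^3 + 2s^2 + 14s - 9) / (s^2 - 6)
Step 1: -3s * (s^2 - 6) = -3s^3 + 18s; subtract.
Step 2: 2 * (s^2 - 6) = 2s^2 - 12; subtract.
Quotient: -3s + 2, Remainder: -4s + 3


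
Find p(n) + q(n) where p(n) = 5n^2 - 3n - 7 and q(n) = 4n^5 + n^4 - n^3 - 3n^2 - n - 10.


Align terms by degree and add:
  5n^2 - 3n - 7
+ 4n^5 + n^4 - n^3 - 3n^2 - n - 10
= 4n^5 + n^4 - n^3 + 2n^2 - 4n - 17


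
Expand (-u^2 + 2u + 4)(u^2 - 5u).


Distribute each term of the first polynomial:
  (-u^2)(u^2 - 5u) = -u^4 + 5u^3
  (2u)(u^2 - 5u) = 2u^3 - 10u^2
  (4)(u^2 - 5u) = 4u^2 - 20u
Sum: -u^4 + 7u^3 - 6u^2 - 20u


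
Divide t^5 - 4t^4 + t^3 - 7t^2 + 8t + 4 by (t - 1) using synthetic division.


Synthetic division with c = 1. Coefficients: 1, -4, 1, -7, 8, 4
Bring down 1.
  1 * 1 = 1; 1 - 4 = -3
  -3 * 1 = -3; -3 + 1 = -2
  -2 * 1 = -2; -2 - 7 = -9
  -9 * 1 = -9; -9 + 8 = -1
  -1 * 1 = -1; -1 + 4 = 3
Quotient: t^4 - 3t^3 - 2t^2 - 9t - 1, Remainder: 3


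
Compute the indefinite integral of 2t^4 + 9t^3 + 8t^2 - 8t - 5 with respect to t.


Reverse power rule on each term:
  ∫ 2t^4 dt = (2/5)t^5
  ∫ 9t^3 dt = (9/4)t^4
  ∫ 8t^2 dt = (8/3)t^3
  ∫ -8t dt = -4t^2
  ∫ -5 dt = -5t
F(t) = (2/5)t^5 + (9/4)t^4 + (8/3)t^3 - 4t^2 - 5t + C
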